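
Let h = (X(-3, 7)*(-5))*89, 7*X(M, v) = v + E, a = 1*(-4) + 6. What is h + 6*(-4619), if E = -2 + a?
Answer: -28159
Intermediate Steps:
a = 2 (a = -4 + 6 = 2)
E = 0 (E = -2 + 2 = 0)
X(M, v) = v/7 (X(M, v) = (v + 0)/7 = v/7)
h = -445 (h = (((⅐)*7)*(-5))*89 = (1*(-5))*89 = -5*89 = -445)
h + 6*(-4619) = -445 + 6*(-4619) = -445 - 27714 = -28159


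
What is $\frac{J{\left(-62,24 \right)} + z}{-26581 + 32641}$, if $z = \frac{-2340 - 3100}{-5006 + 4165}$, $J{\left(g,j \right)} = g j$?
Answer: $- \frac{311492}{1274115} \approx -0.24448$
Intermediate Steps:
$z = \frac{5440}{841}$ ($z = - \frac{5440}{-841} = \left(-5440\right) \left(- \frac{1}{841}\right) = \frac{5440}{841} \approx 6.4685$)
$\frac{J{\left(-62,24 \right)} + z}{-26581 + 32641} = \frac{\left(-62\right) 24 + \frac{5440}{841}}{-26581 + 32641} = \frac{-1488 + \frac{5440}{841}}{6060} = \left(- \frac{1245968}{841}\right) \frac{1}{6060} = - \frac{311492}{1274115}$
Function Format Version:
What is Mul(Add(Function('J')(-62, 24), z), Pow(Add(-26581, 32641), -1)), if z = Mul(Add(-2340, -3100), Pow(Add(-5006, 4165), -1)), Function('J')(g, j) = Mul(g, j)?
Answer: Rational(-311492, 1274115) ≈ -0.24448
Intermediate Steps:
z = Rational(5440, 841) (z = Mul(-5440, Pow(-841, -1)) = Mul(-5440, Rational(-1, 841)) = Rational(5440, 841) ≈ 6.4685)
Mul(Add(Function('J')(-62, 24), z), Pow(Add(-26581, 32641), -1)) = Mul(Add(Mul(-62, 24), Rational(5440, 841)), Pow(Add(-26581, 32641), -1)) = Mul(Add(-1488, Rational(5440, 841)), Pow(6060, -1)) = Mul(Rational(-1245968, 841), Rational(1, 6060)) = Rational(-311492, 1274115)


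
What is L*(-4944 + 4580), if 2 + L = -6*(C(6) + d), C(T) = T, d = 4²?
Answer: 48776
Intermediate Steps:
d = 16
L = -134 (L = -2 - 6*(6 + 16) = -2 - 6*22 = -2 - 132 = -134)
L*(-4944 + 4580) = -134*(-4944 + 4580) = -134*(-364) = 48776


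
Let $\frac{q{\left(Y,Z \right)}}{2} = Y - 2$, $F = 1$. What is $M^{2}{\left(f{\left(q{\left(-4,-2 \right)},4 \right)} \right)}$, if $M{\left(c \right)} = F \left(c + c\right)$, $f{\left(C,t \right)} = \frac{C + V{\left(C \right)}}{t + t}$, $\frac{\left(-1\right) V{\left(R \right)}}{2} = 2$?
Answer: $16$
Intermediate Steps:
$V{\left(R \right)} = -4$ ($V{\left(R \right)} = \left(-2\right) 2 = -4$)
$q{\left(Y,Z \right)} = -4 + 2 Y$ ($q{\left(Y,Z \right)} = 2 \left(Y - 2\right) = 2 \left(-2 + Y\right) = -4 + 2 Y$)
$f{\left(C,t \right)} = \frac{-4 + C}{2 t}$ ($f{\left(C,t \right)} = \frac{C - 4}{t + t} = \frac{-4 + C}{2 t}$)
$M{\left(c \right)} = 2 c$ ($M{\left(c \right)} = 1 \left(c + c\right) = 1 \cdot 2 c = 2 c$)
$M^{2}{\left(f{\left(q{\left(-4,-2 \right)},4 \right)} \right)} = \left(2 \frac{-4 + \left(-4 + 2 \left(-4\right)\right)}{2 \cdot 4}\right)^{2} = \left(2 \cdot \frac{1}{2} \cdot \frac{1}{4} \left(-4 - 12\right)\right)^{2} = \left(2 \cdot \frac{1}{2} \cdot \frac{1}{4} \left(-16\right)\right)^{2} = \left(2 \left(-2\right)\right)^{2} = \left(-4\right)^{2} = 16$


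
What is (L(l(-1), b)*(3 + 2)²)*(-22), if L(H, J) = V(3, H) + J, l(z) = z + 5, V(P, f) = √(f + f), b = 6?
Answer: -3300 - 1100*√2 ≈ -4855.6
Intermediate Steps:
V(P, f) = √2*√f (V(P, f) = √(2*f) = √2*√f)
l(z) = 5 + z
L(H, J) = J + √2*√H (L(H, J) = √2*√H + J = J + √2*√H)
(L(l(-1), b)*(3 + 2)²)*(-22) = ((6 + √2*√(5 - 1))*(3 + 2)²)*(-22) = ((6 + √2*√4)*5²)*(-22) = ((6 + √2*2)*25)*(-22) = ((6 + 2*√2)*25)*(-22) = (150 + 50*√2)*(-22) = -3300 - 1100*√2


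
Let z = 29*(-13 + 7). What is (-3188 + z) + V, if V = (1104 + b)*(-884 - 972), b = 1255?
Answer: -4381666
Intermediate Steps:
V = -4378304 (V = (1104 + 1255)*(-884 - 972) = 2359*(-1856) = -4378304)
z = -174 (z = 29*(-6) = -174)
(-3188 + z) + V = (-3188 - 174) - 4378304 = -3362 - 4378304 = -4381666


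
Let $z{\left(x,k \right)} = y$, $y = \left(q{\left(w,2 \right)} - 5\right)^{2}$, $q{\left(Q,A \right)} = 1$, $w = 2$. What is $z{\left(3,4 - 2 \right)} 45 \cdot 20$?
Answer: $14400$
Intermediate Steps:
$y = 16$ ($y = \left(1 - 5\right)^{2} = \left(-4\right)^{2} = 16$)
$z{\left(x,k \right)} = 16$
$z{\left(3,4 - 2 \right)} 45 \cdot 20 = 16 \cdot 45 \cdot 20 = 720 \cdot 20 = 14400$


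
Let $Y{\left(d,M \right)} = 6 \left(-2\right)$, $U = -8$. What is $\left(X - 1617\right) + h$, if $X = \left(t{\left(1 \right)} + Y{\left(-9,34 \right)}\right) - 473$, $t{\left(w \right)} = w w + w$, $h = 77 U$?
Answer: $-2716$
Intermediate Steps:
$h = -616$ ($h = 77 \left(-8\right) = -616$)
$t{\left(w \right)} = w + w^{2}$ ($t{\left(w \right)} = w^{2} + w = w + w^{2}$)
$Y{\left(d,M \right)} = -12$
$X = -483$ ($X = \left(1 \left(1 + 1\right) - 12\right) - 473 = \left(1 \cdot 2 - 12\right) - 473 = \left(2 - 12\right) - 473 = -10 - 473 = -483$)
$\left(X - 1617\right) + h = \left(-483 - 1617\right) - 616 = -2100 - 616 = -2716$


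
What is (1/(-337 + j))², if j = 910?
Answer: 1/328329 ≈ 3.0457e-6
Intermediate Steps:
(1/(-337 + j))² = (1/(-337 + 910))² = (1/573)² = 1/328329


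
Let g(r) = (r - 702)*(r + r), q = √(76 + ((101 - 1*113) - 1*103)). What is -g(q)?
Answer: 78 + 1404*I*√39 ≈ 78.0 + 8768.0*I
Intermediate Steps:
q = I*√39 (q = √(76 + ((101 - 113) - 103)) = √(76 + (-12 - 103)) = √(76 - 115) = √(-39) = I*√39 ≈ 6.245*I)
g(r) = 2*r*(-702 + r) (g(r) = (-702 + r)*(2*r) = 2*r*(-702 + r))
-g(q) = -2*I*√39*(-702 + I*√39)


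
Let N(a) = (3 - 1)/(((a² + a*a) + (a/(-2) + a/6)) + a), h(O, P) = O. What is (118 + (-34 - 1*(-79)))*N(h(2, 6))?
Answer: 489/14 ≈ 34.929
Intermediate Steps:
N(a) = 2/(2*a² + 2*a/3) (N(a) = 2/(((a² + a²) + (a*(-½) + a*(⅙))) + a) = 2/((2*a² + (-a/2 + a/6)) + a) = 2/((2*a² - a/3) + a) = 2/(2*a² + 2*a/3))
(118 + (-34 - 1*(-79)))*N(h(2, 6)) = (118 + (-34 - 1*(-79)))*(3/(2*(1 + 3*2))) = (118 + (-34 + 79))*(3*(½)/(1 + 6)) = (118 + 45)*(3*(½)/7) = 163*(3*(½)*(⅐)) = 163*(3/14) = 489/14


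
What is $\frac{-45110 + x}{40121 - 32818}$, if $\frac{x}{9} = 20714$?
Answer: $\frac{141316}{7303} \approx 19.35$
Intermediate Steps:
$x = 186426$ ($x = 9 \cdot 20714 = 186426$)
$\frac{-45110 + x}{40121 - 32818} = \frac{-45110 + 186426}{40121 - 32818} = \frac{141316}{7303}$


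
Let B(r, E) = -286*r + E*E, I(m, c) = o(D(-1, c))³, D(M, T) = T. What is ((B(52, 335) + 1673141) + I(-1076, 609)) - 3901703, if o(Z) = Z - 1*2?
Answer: 221517334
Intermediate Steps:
o(Z) = -2 + Z (o(Z) = Z - 2 = -2 + Z)
I(m, c) = (-2 + c)³
B(r, E) = E² - 286*r (B(r, E) = -286*r + E² = E² - 286*r)
((B(52, 335) + 1673141) + I(-1076, 609)) - 3901703 = (((335² - 286*52) + 1673141) + (-2 + 609)³) - 3901703 = (((112225 - 14872) + 1673141) + 607³) - 3901703 = ((97353 + 1673141) + 223648543) - 3901703 = (1770494 + 223648543) - 3901703 = 225419037 - 3901703 = 221517334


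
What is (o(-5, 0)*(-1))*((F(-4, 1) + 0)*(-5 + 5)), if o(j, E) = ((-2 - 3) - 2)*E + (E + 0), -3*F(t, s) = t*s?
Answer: 0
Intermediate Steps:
F(t, s) = -s*t/3 (F(t, s) = -t*s/3 = -s*t/3)
o(j, E) = -6*E (o(j, E) = (-5 - 2)*E + E = -7*E + E = -6*E)
(o(-5, 0)*(-1))*((F(-4, 1) + 0)*(-5 + 5)) = (-6*0*(-1))*((-1/3*1*(-4) + 0)*(-5 + 5)) = (0*(-1))*((4/3 + 0)*0) = 0*((4/3)*0) = 0*0 = 0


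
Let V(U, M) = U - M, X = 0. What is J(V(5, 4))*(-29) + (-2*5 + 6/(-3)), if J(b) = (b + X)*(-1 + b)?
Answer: -12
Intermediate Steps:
J(b) = b*(-1 + b) (J(b) = (b + 0)*(-1 + b) = b*(-1 + b))
J(V(5, 4))*(-29) + (-2*5 + 6/(-3)) = ((5 - 1*4)*(-1 + (5 - 1*4)))*(-29) + (-2*5 + 6/(-3)) = ((5 - 4)*(-1 + (5 - 4)))*(-29) + (-10 + 6*(-⅓)) = (1*(-1 + 1))*(-29) + (-10 - 2) = (1*0)*(-29) - 12 = 0*(-29) - 12 = 0 - 12 = -12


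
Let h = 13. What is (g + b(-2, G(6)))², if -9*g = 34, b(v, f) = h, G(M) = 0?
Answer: 6889/81 ≈ 85.049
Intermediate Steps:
b(v, f) = 13
g = -34/9 (g = -⅑*34 = -34/9 ≈ -3.7778)
(g + b(-2, G(6)))² = (-34/9 + 13)² = (83/9)² = 6889/81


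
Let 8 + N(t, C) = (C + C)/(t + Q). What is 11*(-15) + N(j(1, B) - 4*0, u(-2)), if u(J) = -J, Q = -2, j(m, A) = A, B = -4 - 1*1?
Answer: -1215/7 ≈ -173.57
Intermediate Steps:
B = -5 (B = -4 - 1 = -5)
N(t, C) = -8 + 2*C/(-2 + t) (N(t, C) = -8 + (C + C)/(t - 2) = -8 + (2*C)/(-2 + t) = -8 + 2*C/(-2 + t))
11*(-15) + N(j(1, B) - 4*0, u(-2)) = 11*(-15) + 2*(8 - 1*(-2) - 4*(-5 - 4*0))/(-2 + (-5 - 4*0)) = -165 + 2*(8 + 2 - 4*(-5 + 0))/(-2 + (-5 + 0)) = -165 + 2*(8 + 2 - 4*(-5))/(-2 - 5) = -165 + 2*(8 + 2 + 20)/(-7) = -165 + 2*(-⅐)*30 = -165 - 60/7 = -1215/7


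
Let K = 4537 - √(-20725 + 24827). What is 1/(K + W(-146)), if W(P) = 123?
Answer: 2330/10855749 + √4102/21711498 ≈ 0.00021758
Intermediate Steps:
K = 4537 - √4102 ≈ 4473.0
1/(K + W(-146)) = 1/((4537 - √4102) + 123) = 1/(4660 - √4102)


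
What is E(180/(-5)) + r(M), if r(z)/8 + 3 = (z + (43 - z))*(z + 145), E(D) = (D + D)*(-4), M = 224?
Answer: 127200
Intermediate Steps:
E(D) = -8*D (E(D) = (2*D)*(-4) = -8*D)
r(z) = 49856 + 344*z (r(z) = -24 + 8*((z + (43 - z))*(z + 145)) = -24 + 8*(43*(145 + z)) = -24 + 8*(6235 + 43*z) = -24 + (49880 + 344*z) = 49856 + 344*z)
E(180/(-5)) + r(M) = -1440/(-5) + (49856 + 344*224) = -1440*(-1)/5 + (49856 + 77056) = -8*(-36) + 126912 = 288 + 126912 = 127200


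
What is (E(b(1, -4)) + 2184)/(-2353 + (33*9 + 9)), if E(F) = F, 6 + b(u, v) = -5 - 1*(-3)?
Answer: -2176/2047 ≈ -1.0630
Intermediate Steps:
b(u, v) = -8 (b(u, v) = -6 + (-5 - 1*(-3)) = -6 + (-5 + 3) = -6 - 2 = -8)
(E(b(1, -4)) + 2184)/(-2353 + (33*9 + 9)) = (-8 + 2184)/(-2353 + (33*9 + 9)) = 2176/(-2353 + (297 + 9)) = 2176/(-2353 + 306) = 2176/(-2047) = 2176*(-1/2047) = -2176/2047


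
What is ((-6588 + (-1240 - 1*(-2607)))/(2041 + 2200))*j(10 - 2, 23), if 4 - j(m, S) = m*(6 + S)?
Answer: 1190388/4241 ≈ 280.69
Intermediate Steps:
j(m, S) = 4 - m*(6 + S)
((-6588 + (-1240 - 1*(-2607)))/(2041 + 2200))*j(10 - 2, 23) = ((-6588 + (-1240 - 1*(-2607)))/(2041 + 2200))*(4 - 6*(10 - 2) - 1*23*(10 - 2)) = ((-6588 + (-1240 + 2607))/4241)*(4 - 6*8 - 1*23*8) = ((-6588 + 1367)*(1/4241))*(4 - 48 - 184) = -5221*1/4241*(-228) = -5221/4241*(-228) = 1190388/4241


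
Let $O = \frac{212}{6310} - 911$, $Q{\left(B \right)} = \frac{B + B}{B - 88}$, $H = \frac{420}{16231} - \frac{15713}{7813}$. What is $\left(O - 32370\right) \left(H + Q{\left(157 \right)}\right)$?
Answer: $- \frac{157138444105603625}{1840434209939} \approx -85381.0$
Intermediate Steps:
$H = - \frac{251756243}{126812803}$ ($H = 420 \cdot \frac{1}{16231} - \frac{15713}{7813} = \frac{420}{16231} - \frac{15713}{7813} = - \frac{251756243}{126812803} \approx -1.9853$)
$Q{\left(B \right)} = \frac{2 B}{-88 + B}$
$O = - \frac{2874099}{3155}$ ($O = 212 \cdot \frac{1}{6310} - 911 = \frac{106}{3155} - 911 = - \frac{2874099}{3155} \approx -910.97$)
$\left(O - 32370\right) \left(H + Q{\left(157 \right)}\right) = \left(- \frac{2874099}{3155} - 32370\right) \left(- \frac{251756243}{126812803} + 2 \cdot 157 \frac{1}{-88 + 157}\right) = - \frac{105001449 \left(- \frac{251756243}{126812803} + 2 \cdot 157 \cdot \frac{1}{69}\right)}{3155} = - \frac{105001449 \left(- \frac{251756243}{126812803} + \frac{314}{69}\right)}{3155} = \left(- \frac{105001449}{3155}\right) \frac{22448039375}{8750083407} = - \frac{157138444105603625}{1840434209939}$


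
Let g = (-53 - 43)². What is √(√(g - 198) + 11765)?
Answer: √(11765 + 3*√1002) ≈ 108.90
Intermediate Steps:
g = 9216 (g = (-96)² = 9216)
√(√(g - 198) + 11765) = √(√(9216 - 198) + 11765) = √(√9018 + 11765) = √(3*√1002 + 11765) = √(11765 + 3*√1002)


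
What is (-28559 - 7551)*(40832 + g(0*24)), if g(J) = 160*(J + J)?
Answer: -1474443520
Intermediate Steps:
g(J) = 320*J (g(J) = 160*(2*J) = 320*J)
(-28559 - 7551)*(40832 + g(0*24)) = (-28559 - 7551)*(40832 + 320*(0*24)) = -36110*(40832 + 320*0) = -36110*(40832 + 0) = -36110*40832 = -1474443520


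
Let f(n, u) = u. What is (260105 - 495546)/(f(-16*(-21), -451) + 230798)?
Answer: -235441/230347 ≈ -1.0221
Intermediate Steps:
(260105 - 495546)/(f(-16*(-21), -451) + 230798) = (260105 - 495546)/(-451 + 230798) = -235441/230347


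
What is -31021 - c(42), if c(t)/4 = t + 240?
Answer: -32149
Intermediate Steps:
c(t) = 960 + 4*t (c(t) = 4*(t + 240) = 4*(240 + t) = 960 + 4*t)
-31021 - c(42) = -31021 - (960 + 4*42) = -31021 - (960 + 168) = -31021 - 1*1128 = -31021 - 1128 = -32149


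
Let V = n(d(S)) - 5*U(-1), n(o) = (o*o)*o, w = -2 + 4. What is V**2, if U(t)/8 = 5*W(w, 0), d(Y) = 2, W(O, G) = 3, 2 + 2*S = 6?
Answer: 350464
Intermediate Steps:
S = 2 (S = -1 + (1/2)*6 = -1 + 3 = 2)
w = 2
n(o) = o**3 (n(o) = o**2*o = o**3)
U(t) = 120 (U(t) = 8*(5*3) = 8*15 = 120)
V = -592 (V = 2**3 - 5*120 = 8 - 600 = -592)
V**2 = (-592)**2 = 350464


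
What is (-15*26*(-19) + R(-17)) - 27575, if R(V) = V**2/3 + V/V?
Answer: -60203/3 ≈ -20068.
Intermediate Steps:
R(V) = 1 + V**2/3 (R(V) = V**2*(1/3) + 1 = V**2/3 + 1 = 1 + V**2/3)
(-15*26*(-19) + R(-17)) - 27575 = (-15*26*(-19) + (1 + (1/3)*(-17)**2)) - 27575 = (-390*(-19) + (1 + (1/3)*289)) - 27575 = (7410 + (1 + 289/3)) - 27575 = (7410 + 292/3) - 27575 = 22522/3 - 27575 = -60203/3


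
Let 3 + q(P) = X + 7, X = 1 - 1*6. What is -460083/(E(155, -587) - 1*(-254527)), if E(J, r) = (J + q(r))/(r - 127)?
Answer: -23464233/12980866 ≈ -1.8076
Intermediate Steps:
X = -5 (X = 1 - 6 = -5)
q(P) = -1 (q(P) = -3 + (-5 + 7) = -3 + 2 = -1)
E(J, r) = (-1 + J)/(-127 + r) (E(J, r) = (J - 1)/(r - 127) = (-1 + J)/(-127 + r))
-460083/(E(155, -587) - 1*(-254527)) = -460083/((-1 + 155)/(-127 - 587) - 1*(-254527)) = -460083/(154/(-714) + 254527) = -460083/(-1/714*154 + 254527) = -460083/(-11/51 + 254527) = -460083/12980866/51 = -460083*51/12980866 = -23464233/12980866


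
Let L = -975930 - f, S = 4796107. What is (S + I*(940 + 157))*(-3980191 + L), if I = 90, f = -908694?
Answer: -19811495434399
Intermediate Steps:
L = -67236 (L = -975930 - 1*(-908694) = -975930 + 908694 = -67236)
(S + I*(940 + 157))*(-3980191 + L) = (4796107 + 90*(940 + 157))*(-3980191 - 67236) = (4796107 + 90*1097)*(-4047427) = (4796107 + 98730)*(-4047427) = 4894837*(-4047427) = -19811495434399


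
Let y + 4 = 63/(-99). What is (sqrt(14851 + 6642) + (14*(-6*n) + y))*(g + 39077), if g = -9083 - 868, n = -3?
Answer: 79251846/11 + 29126*sqrt(21493) ≈ 1.1475e+7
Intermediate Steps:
y = -51/11 (y = -4 + 63/(-99) = -4 + 63*(-1/99) = -4 - 7/11 = -51/11 ≈ -4.6364)
g = -9951
(sqrt(14851 + 6642) + (14*(-6*n) + y))*(g + 39077) = (sqrt(14851 + 6642) + (14*(-6*(-3)) - 51/11))*(-9951 + 39077) = (sqrt(21493) + (14*18 - 51/11))*29126 = (sqrt(21493) + (252 - 51/11))*29126 = (sqrt(21493) + 2721/11)*29126 = (2721/11 + sqrt(21493))*29126 = 79251846/11 + 29126*sqrt(21493)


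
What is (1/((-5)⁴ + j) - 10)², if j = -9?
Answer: 37933281/379456 ≈ 99.968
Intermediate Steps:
(1/((-5)⁴ + j) - 10)² = (1/((-5)⁴ - 9) - 10)² = (1/(625 - 9) - 10)² = (1/616 - 10)² = (-6159/616)² = 37933281/379456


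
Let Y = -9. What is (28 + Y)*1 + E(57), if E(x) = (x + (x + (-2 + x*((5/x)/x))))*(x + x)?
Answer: 12797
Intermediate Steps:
E(x) = 2*x*(-2 + 2*x + 5/x) (E(x) = (x + (x + (-2 + x*(5/x²))))*(2*x) = (x + (x + (-2 + 5/x)))*(2*x) = (x + (-2 + x + 5/x))*(2*x) = (-2 + 2*x + 5/x)*(2*x) = 2*x*(-2 + 2*x + 5/x))
(28 + Y)*1 + E(57) = (28 - 9)*1 + (10 - 4*57 + 4*57²) = 19*1 + (10 - 228 + 4*3249) = 19 + (10 - 228 + 12996) = 19 + 12778 = 12797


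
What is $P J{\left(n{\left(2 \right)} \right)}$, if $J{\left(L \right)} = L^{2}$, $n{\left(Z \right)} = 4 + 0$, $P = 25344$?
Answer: $405504$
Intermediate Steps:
$n{\left(Z \right)} = 4$
$P J{\left(n{\left(2 \right)} \right)} = 25344 \cdot 4^{2} = 25344 \cdot 16 = 405504$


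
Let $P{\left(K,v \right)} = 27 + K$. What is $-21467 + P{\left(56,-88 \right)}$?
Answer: $-21384$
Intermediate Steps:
$-21467 + P{\left(56,-88 \right)} = -21467 + \left(27 + 56\right) = -21467 + 83 = -21384$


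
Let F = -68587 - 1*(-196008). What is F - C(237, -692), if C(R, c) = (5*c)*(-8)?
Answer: 99741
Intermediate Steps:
C(R, c) = -40*c
F = 127421 (F = -68587 + 196008 = 127421)
F - C(237, -692) = 127421 - (-40)*(-692) = 127421 - 1*27680 = 127421 - 27680 = 99741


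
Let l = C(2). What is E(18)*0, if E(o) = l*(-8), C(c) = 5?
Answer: 0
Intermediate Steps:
l = 5
E(o) = -40 (E(o) = 5*(-8) = -40)
E(18)*0 = -40*0 = 0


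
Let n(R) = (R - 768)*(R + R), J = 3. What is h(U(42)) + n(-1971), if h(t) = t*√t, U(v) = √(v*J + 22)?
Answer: 10797138 + 2*√2*37^(¾) ≈ 1.0797e+7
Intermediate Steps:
n(R) = 2*R*(-768 + R) (n(R) = (-768 + R)*(2*R) = 2*R*(-768 + R))
U(v) = √(22 + 3*v) (U(v) = √(v*3 + 22) = √(3*v + 22) = √(22 + 3*v))
h(t) = t^(3/2)
h(U(42)) + n(-1971) = (√(22 + 3*42))^(3/2) + 2*(-1971)*(-768 - 1971) = (√(22 + 126))^(3/2) + 2*(-1971)*(-2739) = (√148)^(3/2) + 10797138 = (2*√37)^(3/2) + 10797138 = 2*√2*37^(¾) + 10797138 = 10797138 + 2*√2*37^(¾)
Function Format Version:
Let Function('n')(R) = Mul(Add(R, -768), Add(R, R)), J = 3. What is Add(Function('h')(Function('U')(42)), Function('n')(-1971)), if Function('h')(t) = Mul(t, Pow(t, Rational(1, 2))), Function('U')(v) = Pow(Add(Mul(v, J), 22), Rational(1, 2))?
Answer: Add(10797138, Mul(2, Pow(2, Rational(1, 2)), Pow(37, Rational(3, 4)))) ≈ 1.0797e+7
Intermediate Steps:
Function('n')(R) = Mul(2, R, Add(-768, R)) (Function('n')(R) = Mul(Add(-768, R), Mul(2, R)) = Mul(2, R, Add(-768, R)))
Function('U')(v) = Pow(Add(22, Mul(3, v)), Rational(1, 2)) (Function('U')(v) = Pow(Add(Mul(v, 3), 22), Rational(1, 2)) = Pow(Add(Mul(3, v), 22), Rational(1, 2)) = Pow(Add(22, Mul(3, v)), Rational(1, 2)))
Function('h')(t) = Pow(t, Rational(3, 2))
Add(Function('h')(Function('U')(42)), Function('n')(-1971)) = Add(Pow(Pow(Add(22, Mul(3, 42)), Rational(1, 2)), Rational(3, 2)), Mul(2, -1971, Add(-768, -1971))) = Add(Pow(Pow(Add(22, 126), Rational(1, 2)), Rational(3, 2)), Mul(2, -1971, -2739)) = Add(Pow(Pow(148, Rational(1, 2)), Rational(3, 2)), 10797138) = Add(Pow(Mul(2, Pow(37, Rational(1, 2))), Rational(3, 2)), 10797138) = Add(Mul(2, Pow(2, Rational(1, 2)), Pow(37, Rational(3, 4))), 10797138) = Add(10797138, Mul(2, Pow(2, Rational(1, 2)), Pow(37, Rational(3, 4))))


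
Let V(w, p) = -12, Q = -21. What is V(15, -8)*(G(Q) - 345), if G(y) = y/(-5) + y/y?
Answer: 20388/5 ≈ 4077.6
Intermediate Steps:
G(y) = 1 - y/5 (G(y) = y*(-⅕) + 1 = -y/5 + 1 = 1 - y/5)
V(15, -8)*(G(Q) - 345) = -12*((1 - ⅕*(-21)) - 345) = -12*((1 + 21/5) - 345) = -12*(26/5 - 345) = -12*(-1699/5) = 20388/5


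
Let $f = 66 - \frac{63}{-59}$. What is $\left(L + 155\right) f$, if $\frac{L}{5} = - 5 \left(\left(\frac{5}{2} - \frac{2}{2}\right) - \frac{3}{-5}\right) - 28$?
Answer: $- \frac{296775}{118} \approx -2515.0$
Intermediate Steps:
$f = \frac{3957}{59}$ ($f = 66 - 63 \left(- \frac{1}{59}\right) = 66 - - \frac{63}{59} = 66 + \frac{63}{59} = \frac{3957}{59} \approx 67.068$)
$L = - \frac{385}{2}$ ($L = 5 \left(- 5 \left(\left(\frac{5}{2} - \frac{2}{2}\right) - \frac{3}{-5}\right) - 28\right) = 5 \left(- 5 \left(\left(5 \cdot \frac{1}{2} - 1\right) - - \frac{3}{5}\right) - 28\right) = 5 \left(- 5 \left(\left(\frac{5}{2} - 1\right) + \frac{3}{5}\right) - 28\right) = 5 \left(- 5 \left(\frac{3}{2} + \frac{3}{5}\right) - 28\right) = 5 \left(\left(-5\right) \frac{21}{10} - 28\right) = 5 \left(- \frac{21}{2} - 28\right) = 5 \left(- \frac{77}{2}\right) = - \frac{385}{2} \approx -192.5$)
$\left(L + 155\right) f = \left(- \frac{385}{2} + 155\right) \frac{3957}{59} = \left(- \frac{75}{2}\right) \frac{3957}{59} = - \frac{296775}{118}$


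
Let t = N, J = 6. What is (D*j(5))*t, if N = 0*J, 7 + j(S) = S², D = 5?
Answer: 0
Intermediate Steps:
j(S) = -7 + S²
N = 0 (N = 0*6 = 0)
t = 0
(D*j(5))*t = (5*(-7 + 5²))*0 = (5*(-7 + 25))*0 = (5*18)*0 = 90*0 = 0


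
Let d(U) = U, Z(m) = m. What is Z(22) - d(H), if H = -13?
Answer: 35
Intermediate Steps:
Z(22) - d(H) = 22 - 1*(-13) = 22 + 13 = 35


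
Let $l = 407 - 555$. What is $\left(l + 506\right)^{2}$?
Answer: $128164$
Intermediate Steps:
$l = -148$ ($l = 407 - 555 = -148$)
$\left(l + 506\right)^{2} = \left(-148 + 506\right)^{2} = 358^{2} = 128164$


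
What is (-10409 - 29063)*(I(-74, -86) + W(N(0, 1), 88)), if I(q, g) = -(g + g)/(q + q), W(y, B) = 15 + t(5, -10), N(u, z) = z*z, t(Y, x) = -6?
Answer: -11446880/37 ≈ -3.0938e+5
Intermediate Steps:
N(u, z) = z²
W(y, B) = 9 (W(y, B) = 15 - 6 = 9)
I(q, g) = -g/q (I(q, g) = -2*g/(2*q) = -2*g*1/(2*q) = -g/q)
(-10409 - 29063)*(I(-74, -86) + W(N(0, 1), 88)) = (-10409 - 29063)*(-1*(-86)/(-74) + 9) = -39472*(-1*(-86)*(-1/74) + 9) = -39472*(-43/37 + 9) = -39472*290/37 = -11446880/37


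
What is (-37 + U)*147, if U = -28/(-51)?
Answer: -91091/17 ≈ -5358.3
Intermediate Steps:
U = 28/51 (U = -28*(-1/51) = 28/51 ≈ 0.54902)
(-37 + U)*147 = (-37 + 28/51)*147 = -1859/51*147 = -91091/17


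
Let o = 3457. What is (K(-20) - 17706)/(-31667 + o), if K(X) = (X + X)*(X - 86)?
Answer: 6733/14105 ≈ 0.47735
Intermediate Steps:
K(X) = 2*X*(-86 + X) (K(X) = (2*X)*(-86 + X) = 2*X*(-86 + X))
(K(-20) - 17706)/(-31667 + o) = (2*(-20)*(-86 - 20) - 17706)/(-31667 + 3457) = (2*(-20)*(-106) - 17706)/(-28210) = (4240 - 17706)*(-1/28210) = -13466*(-1/28210) = 6733/14105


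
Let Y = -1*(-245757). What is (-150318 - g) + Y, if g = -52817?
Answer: 148256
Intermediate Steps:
Y = 245757
(-150318 - g) + Y = (-150318 - 1*(-52817)) + 245757 = (-150318 + 52817) + 245757 = -97501 + 245757 = 148256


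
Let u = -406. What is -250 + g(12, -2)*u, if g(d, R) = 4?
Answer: -1874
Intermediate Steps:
-250 + g(12, -2)*u = -250 + 4*(-406) = -250 - 1624 = -1874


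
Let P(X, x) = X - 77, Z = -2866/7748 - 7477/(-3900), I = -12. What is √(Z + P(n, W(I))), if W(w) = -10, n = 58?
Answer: I*√58933866147/58110 ≈ 4.1776*I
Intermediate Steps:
Z = 899123/581100 (Z = -2866*1/7748 - 7477*(-1/3900) = -1433/3874 + 7477/3900 = 899123/581100 ≈ 1.5473)
P(X, x) = -77 + X
√(Z + P(n, W(I))) = √(899123/581100 + (-77 + 58)) = √(899123/581100 - 19) = √(-10141777/581100) = I*√58933866147/58110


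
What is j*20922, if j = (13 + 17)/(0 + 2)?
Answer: 313830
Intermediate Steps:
j = 15 (j = 30/2 = 30*(½) = 15)
j*20922 = 15*20922 = 313830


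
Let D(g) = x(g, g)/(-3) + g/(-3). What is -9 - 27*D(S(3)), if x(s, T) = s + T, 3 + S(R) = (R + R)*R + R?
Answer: 477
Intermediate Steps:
S(R) = -3 + R + 2*R**2 (S(R) = -3 + ((R + R)*R + R) = -3 + ((2*R)*R + R) = -3 + (2*R**2 + R) = -3 + (R + 2*R**2) = -3 + R + 2*R**2)
x(s, T) = T + s
D(g) = -g (D(g) = (g + g)/(-3) + g/(-3) = (2*g)*(-1/3) + g*(-1/3) = -2*g/3 - g/3 = -g)
-9 - 27*D(S(3)) = -9 - (-27)*(-3 + 3 + 2*3**2) = -9 - (-27)*(-3 + 3 + 2*9) = -9 - (-27)*(-3 + 3 + 18) = -9 - (-27)*18 = -9 - 27*(-18) = -9 + 486 = 477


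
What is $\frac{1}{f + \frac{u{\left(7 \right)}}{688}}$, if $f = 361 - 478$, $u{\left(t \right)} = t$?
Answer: $- \frac{688}{80489} \approx -0.0085478$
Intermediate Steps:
$f = -117$
$\frac{1}{f + \frac{u{\left(7 \right)}}{688}} = \frac{1}{-117 + \frac{7}{688}} = \frac{1}{- \frac{80489}{688}} = - \frac{688}{80489}$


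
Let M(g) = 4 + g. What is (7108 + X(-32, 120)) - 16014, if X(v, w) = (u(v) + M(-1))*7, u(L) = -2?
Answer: -8899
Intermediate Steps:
X(v, w) = 7 (X(v, w) = (-2 + (4 - 1))*7 = (-2 + 3)*7 = 1*7 = 7)
(7108 + X(-32, 120)) - 16014 = (7108 + 7) - 16014 = 7115 - 16014 = -8899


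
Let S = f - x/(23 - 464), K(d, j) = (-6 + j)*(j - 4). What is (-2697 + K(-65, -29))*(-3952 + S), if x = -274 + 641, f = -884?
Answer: 1096006826/147 ≈ 7.4558e+6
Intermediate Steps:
K(d, j) = (-6 + j)*(-4 + j)
x = 367
S = -389477/441 (S = -884 - 367/(23 - 464) = -884 - 367/(-441) = -884 - 367*(-1)/441 = -884 - 1*(-367/441) = -884 + 367/441 = -389477/441 ≈ -883.17)
(-2697 + K(-65, -29))*(-3952 + S) = (-2697 + (24 + (-29)² - 10*(-29)))*(-3952 - 389477/441) = (-2697 + (24 + 841 + 290))*(-2132309/441) = (-2697 + 1155)*(-2132309/441) = -1542*(-2132309/441) = 1096006826/147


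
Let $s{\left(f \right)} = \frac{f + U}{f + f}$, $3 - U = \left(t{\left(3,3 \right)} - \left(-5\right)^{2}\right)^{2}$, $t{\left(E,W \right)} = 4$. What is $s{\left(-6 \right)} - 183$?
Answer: $-146$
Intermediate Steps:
$U = -438$ ($U = 3 - \left(4 - \left(-5\right)^{2}\right)^{2} = 3 - \left(4 - 25\right)^{2} = 3 - \left(-21\right)^{2} = 3 - 441 = -438$)
$s{\left(f \right)} = \frac{-438 + f}{2 f}$ ($s{\left(f \right)} = \frac{f - 438}{f + f} = \frac{-438 + f}{2 f}$)
$s{\left(-6 \right)} - 183 = \frac{-438 - 6}{2 \left(-6\right)} - 183 = \frac{1}{2} \left(- \frac{1}{6}\right) \left(-444\right) - 183 = 37 - 183 = -146$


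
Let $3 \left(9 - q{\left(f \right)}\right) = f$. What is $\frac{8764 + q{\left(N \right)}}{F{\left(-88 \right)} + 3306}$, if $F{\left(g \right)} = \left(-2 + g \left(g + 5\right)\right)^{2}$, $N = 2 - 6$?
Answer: $\frac{26323}{159967530} \approx 0.00016455$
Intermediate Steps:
$N = -4$ ($N = 2 - 6 = -4$)
$F{\left(g \right)} = \left(-2 + g \left(5 + g\right)\right)^{2}$
$q{\left(f \right)} = 9 - \frac{f}{3}$
$\frac{8764 + q{\left(N \right)}}{F{\left(-88 \right)} + 3306} = \frac{8764 + \left(9 - - \frac{4}{3}\right)}{\left(-2 + \left(-88\right)^{2} + 5 \left(-88\right)\right)^{2} + 3306} = \frac{8764 + \left(9 + \frac{4}{3}\right)}{\left(-2 + 7744 - 440\right)^{2} + 3306} = \frac{8764 + \frac{31}{3}}{7302^{2} + 3306} = \frac{26323}{3 \left(53319204 + 3306\right)} = \frac{26323}{3 \cdot 53322510} = \frac{26323}{3} \cdot \frac{1}{53322510} = \frac{26323}{159967530}$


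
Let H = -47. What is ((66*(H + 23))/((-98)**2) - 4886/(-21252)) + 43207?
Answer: 157477567447/3644718 ≈ 43207.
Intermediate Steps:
((66*(H + 23))/((-98)**2) - 4886/(-21252)) + 43207 = ((66*(-47 + 23))/((-98)**2) - 4886/(-21252)) + 43207 = ((66*(-24))/9604 - 4886*(-1/21252)) + 43207 = (-1584*1/9604 + 349/1518) + 43207 = (-396/2401 + 349/1518) + 43207 = 236821/3644718 + 43207 = 157477567447/3644718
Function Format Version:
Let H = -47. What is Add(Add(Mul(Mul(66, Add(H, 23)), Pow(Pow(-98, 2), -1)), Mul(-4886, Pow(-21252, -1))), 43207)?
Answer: Rational(157477567447, 3644718) ≈ 43207.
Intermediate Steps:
Add(Add(Mul(Mul(66, Add(H, 23)), Pow(Pow(-98, 2), -1)), Mul(-4886, Pow(-21252, -1))), 43207) = Add(Add(Mul(Mul(66, Add(-47, 23)), Pow(Pow(-98, 2), -1)), Mul(-4886, Pow(-21252, -1))), 43207) = Add(Add(Mul(Mul(66, -24), Pow(9604, -1)), Mul(-4886, Rational(-1, 21252))), 43207) = Add(Add(Mul(-1584, Rational(1, 9604)), Rational(349, 1518)), 43207) = Add(Add(Rational(-396, 2401), Rational(349, 1518)), 43207) = Add(Rational(236821, 3644718), 43207) = Rational(157477567447, 3644718)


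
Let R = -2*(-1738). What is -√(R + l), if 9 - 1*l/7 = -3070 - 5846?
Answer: -√65951 ≈ -256.81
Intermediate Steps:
R = 3476
l = 62475 (l = 63 - 7*(-3070 - 5846) = 63 - 7*(-8916) = 63 + 62412 = 62475)
-√(R + l) = -√(3476 + 62475) = -√65951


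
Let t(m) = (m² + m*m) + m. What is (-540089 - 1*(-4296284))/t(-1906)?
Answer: 3756195/7263766 ≈ 0.51711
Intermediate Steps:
t(m) = m + 2*m² (t(m) = (m² + m²) + m = 2*m² + m = m + 2*m²)
(-540089 - 1*(-4296284))/t(-1906) = (-540089 - 1*(-4296284))/((-1906*(1 + 2*(-1906)))) = (-540089 + 4296284)/((-1906*(1 - 3812))) = 3756195/((-1906*(-3811))) = 3756195/7263766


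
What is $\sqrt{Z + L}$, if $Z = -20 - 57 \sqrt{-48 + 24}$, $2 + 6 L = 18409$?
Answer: $\frac{\sqrt{109722 - 4104 i \sqrt{6}}}{6} \approx 55.265 - 2.5264 i$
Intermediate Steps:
$L = \frac{18407}{6}$ ($L = - \frac{1}{3} + \frac{1}{6} \cdot 18409 = - \frac{1}{3} + \frac{18409}{6} = \frac{18407}{6} \approx 3067.8$)
$Z = -20 - 114 i \sqrt{6}$ ($Z = -20 - 57 \sqrt{-24} = -20 - 57 \cdot 2 i \sqrt{6} = -20 - 114 i \sqrt{6} \approx -20.0 - 279.24 i$)
$\sqrt{Z + L} = \sqrt{\left(-20 - 114 i \sqrt{6}\right) + \frac{18407}{6}} = \sqrt{\frac{18287}{6} - 114 i \sqrt{6}}$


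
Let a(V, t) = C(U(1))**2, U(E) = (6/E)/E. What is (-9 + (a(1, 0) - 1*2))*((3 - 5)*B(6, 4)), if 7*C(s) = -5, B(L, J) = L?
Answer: 6168/49 ≈ 125.88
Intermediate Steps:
U(E) = 6/E**2
C(s) = -5/7 (C(s) = (1/7)*(-5) = -5/7)
a(V, t) = 25/49 (a(V, t) = (-5/7)**2 = 25/49)
(-9 + (a(1, 0) - 1*2))*((3 - 5)*B(6, 4)) = (-9 + (25/49 - 1*2))*((3 - 5)*6) = (-9 + (25/49 - 2))*(-2*6) = (-9 - 73/49)*(-12) = -514/49*(-12) = 6168/49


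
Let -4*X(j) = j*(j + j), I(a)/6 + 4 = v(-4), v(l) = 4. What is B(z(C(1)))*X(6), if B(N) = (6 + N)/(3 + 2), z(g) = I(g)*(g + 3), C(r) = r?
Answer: -108/5 ≈ -21.600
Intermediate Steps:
I(a) = 0 (I(a) = -24 + 6*4 = -24 + 24 = 0)
X(j) = -j²/2 (X(j) = -j*(j + j)/4 = -j*2*j/4 = -j²/2)
z(g) = 0 (z(g) = 0*(g + 3) = 0*(3 + g) = 0)
B(N) = 6/5 + N/5 (B(N) = (6 + N)/5 = (6 + N)*(⅕) = 6/5 + N/5)
B(z(C(1)))*X(6) = (6/5 + (⅕)*0)*(-½*6²) = (6/5 + 0)*(-½*36) = (6/5)*(-18) = -108/5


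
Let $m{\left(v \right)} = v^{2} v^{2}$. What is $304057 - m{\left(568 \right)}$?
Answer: $-104085941319$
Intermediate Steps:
$m{\left(v \right)} = v^{4}$
$304057 - m{\left(568 \right)} = 304057 - 568^{4} = 304057 - 104086245376 = -104085941319$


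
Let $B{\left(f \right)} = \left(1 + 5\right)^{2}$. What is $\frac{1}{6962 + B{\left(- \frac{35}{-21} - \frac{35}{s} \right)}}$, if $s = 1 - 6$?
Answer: $\frac{1}{6998} \approx 0.0001429$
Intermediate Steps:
$s = -5$ ($s = 1 - 6 = -5$)
$B{\left(f \right)} = 36$ ($B{\left(f \right)} = 6^{2} = 36$)
$\frac{1}{6962 + B{\left(- \frac{35}{-21} - \frac{35}{s} \right)}} = \frac{1}{6962 + 36} = \frac{1}{6998}$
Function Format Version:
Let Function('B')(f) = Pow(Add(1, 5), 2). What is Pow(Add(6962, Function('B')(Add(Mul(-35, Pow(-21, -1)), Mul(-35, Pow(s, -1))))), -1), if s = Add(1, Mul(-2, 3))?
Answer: Rational(1, 6998) ≈ 0.00014290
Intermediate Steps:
s = -5 (s = Add(1, -6) = -5)
Function('B')(f) = 36 (Function('B')(f) = Pow(6, 2) = 36)
Pow(Add(6962, Function('B')(Add(Mul(-35, Pow(-21, -1)), Mul(-35, Pow(s, -1))))), -1) = Pow(Add(6962, 36), -1) = Pow(6998, -1) = Rational(1, 6998)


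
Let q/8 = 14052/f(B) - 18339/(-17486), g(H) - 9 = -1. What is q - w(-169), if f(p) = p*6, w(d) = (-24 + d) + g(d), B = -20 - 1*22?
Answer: -6628199/26229 ≈ -252.71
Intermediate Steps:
g(H) = 8 (g(H) = 9 - 1 = 8)
B = -42 (B = -20 - 22 = -42)
w(d) = -16 + d (w(d) = (-24 + d) + 8 = -16 + d)
f(p) = 6*p
q = -11480564/26229 (q = 8*(14052/((6*(-42))) - 18339/(-17486)) = 8*(14052/(-252) - 18339*(-1/17486)) = 8*(14052*(-1/252) + 18339/17486) = 8*(-1171/21 + 18339/17486) = 8*(-2870141/52458) = -11480564/26229 ≈ -437.71)
q - w(-169) = -11480564/26229 - (-16 - 169) = -11480564/26229 - 1*(-185) = -11480564/26229 + 185 = -6628199/26229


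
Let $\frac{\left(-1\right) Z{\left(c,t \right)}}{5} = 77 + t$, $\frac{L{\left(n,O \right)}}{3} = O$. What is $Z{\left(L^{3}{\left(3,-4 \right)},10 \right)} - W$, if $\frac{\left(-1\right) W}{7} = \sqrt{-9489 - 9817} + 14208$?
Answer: $99021 + 49 i \sqrt{394} \approx 99021.0 + 972.62 i$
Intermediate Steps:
$L{\left(n,O \right)} = 3 O$
$W = -99456 - 49 i \sqrt{394}$ ($W = - 7 \left(\sqrt{-9489 - 9817} + 14208\right) = - 7 \left(\sqrt{-19306} + 14208\right) = - 7 \left(7 i \sqrt{394} + 14208\right) = - 7 \left(14208 + 7 i \sqrt{394}\right) = -99456 - 49 i \sqrt{394} \approx -99456.0 - 972.62 i$)
$Z{\left(c,t \right)} = -385 - 5 t$ ($Z{\left(c,t \right)} = - 5 \left(77 + t\right) = -385 - 5 t$)
$Z{\left(L^{3}{\left(3,-4 \right)},10 \right)} - W = \left(-385 - 50\right) - \left(-99456 - 49 i \sqrt{394}\right) = \left(-385 - 50\right) + \left(99456 + 49 i \sqrt{394}\right) = -435 + \left(99456 + 49 i \sqrt{394}\right) = 99021 + 49 i \sqrt{394}$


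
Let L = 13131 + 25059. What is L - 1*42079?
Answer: -3889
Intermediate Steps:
L = 38190
L - 1*42079 = 38190 - 1*42079 = 38190 - 42079 = -3889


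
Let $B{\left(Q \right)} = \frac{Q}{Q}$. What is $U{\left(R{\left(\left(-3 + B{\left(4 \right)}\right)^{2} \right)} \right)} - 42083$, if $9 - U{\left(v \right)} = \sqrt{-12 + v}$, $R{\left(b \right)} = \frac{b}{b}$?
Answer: $-42074 - i \sqrt{11} \approx -42074.0 - 3.3166 i$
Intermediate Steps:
$B{\left(Q \right)} = 1$
$R{\left(b \right)} = 1$
$U{\left(v \right)} = 9 - \sqrt{-12 + v}$
$U{\left(R{\left(\left(-3 + B{\left(4 \right)}\right)^{2} \right)} \right)} - 42083 = \left(9 - \sqrt{-12 + 1}\right) - 42083 = \left(9 - \sqrt{-11}\right) - 42083 = \left(9 - i \sqrt{11}\right) - 42083 = -42074 - i \sqrt{11}$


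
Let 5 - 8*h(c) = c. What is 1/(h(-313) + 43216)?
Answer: 4/173023 ≈ 2.3118e-5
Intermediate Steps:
h(c) = 5/8 - c/8
1/(h(-313) + 43216) = 1/((5/8 - ⅛*(-313)) + 43216) = 1/((5/8 + 313/8) + 43216) = 1/(159/4 + 43216) = 1/(173023/4) = 4/173023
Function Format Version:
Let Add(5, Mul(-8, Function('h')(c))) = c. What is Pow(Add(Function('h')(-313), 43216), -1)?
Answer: Rational(4, 173023) ≈ 2.3118e-5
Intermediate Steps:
Function('h')(c) = Add(Rational(5, 8), Mul(Rational(-1, 8), c))
Pow(Add(Function('h')(-313), 43216), -1) = Pow(Add(Add(Rational(5, 8), Mul(Rational(-1, 8), -313)), 43216), -1) = Pow(Add(Add(Rational(5, 8), Rational(313, 8)), 43216), -1) = Pow(Add(Rational(159, 4), 43216), -1) = Pow(Rational(173023, 4), -1) = Rational(4, 173023)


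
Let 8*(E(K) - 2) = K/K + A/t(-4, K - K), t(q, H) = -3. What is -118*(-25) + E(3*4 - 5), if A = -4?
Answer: 70855/24 ≈ 2952.3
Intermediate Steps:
E(K) = 55/24 (E(K) = 2 + (K/K - 4/(-3))/8 = 2 + (1 - 4*(-⅓))/8 = 2 + (1 + 4/3)/8 = 2 + (⅛)*(7/3) = 2 + 7/24 = 55/24)
-118*(-25) + E(3*4 - 5) = -118*(-25) + 55/24 = 2950 + 55/24 = 70855/24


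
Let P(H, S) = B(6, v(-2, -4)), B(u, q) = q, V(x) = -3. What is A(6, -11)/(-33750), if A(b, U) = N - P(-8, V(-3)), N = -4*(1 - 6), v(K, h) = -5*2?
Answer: -1/1125 ≈ -0.00088889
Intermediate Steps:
v(K, h) = -10
P(H, S) = -10
N = 20 (N = -4*(-5) = 20)
A(b, U) = 30 (A(b, U) = 20 - 1*(-10) = 20 + 10 = 30)
A(6, -11)/(-33750) = 30/(-33750) = 30*(-1/33750) = -1/1125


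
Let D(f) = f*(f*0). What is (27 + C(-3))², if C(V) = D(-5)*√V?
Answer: 729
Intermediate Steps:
D(f) = 0 (D(f) = f*0 = 0)
C(V) = 0 (C(V) = 0*√V = 0)
(27 + C(-3))² = (27 + 0)² = 27² = 729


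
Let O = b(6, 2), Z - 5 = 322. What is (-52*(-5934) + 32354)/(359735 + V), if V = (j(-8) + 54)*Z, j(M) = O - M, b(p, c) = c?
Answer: 340922/380663 ≈ 0.89560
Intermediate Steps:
Z = 327 (Z = 5 + 322 = 327)
O = 2
j(M) = 2 - M
V = 20928 (V = ((2 - 1*(-8)) + 54)*327 = ((2 + 8) + 54)*327 = (10 + 54)*327 = 64*327 = 20928)
(-52*(-5934) + 32354)/(359735 + V) = (-52*(-5934) + 32354)/(359735 + 20928) = (308568 + 32354)/380663 = 340922*(1/380663) = 340922/380663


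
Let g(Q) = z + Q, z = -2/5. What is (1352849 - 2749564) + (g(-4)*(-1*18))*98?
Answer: -6944767/5 ≈ -1.3890e+6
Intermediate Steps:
z = -2/5 (z = -2*1/5 = -2/5 ≈ -0.40000)
g(Q) = -2/5 + Q
(1352849 - 2749564) + (g(-4)*(-1*18))*98 = (1352849 - 2749564) + ((-2/5 - 4)*(-1*18))*98 = -1396715 - 22/5*(-18)*98 = -1396715 + (396/5)*98 = -1396715 + 38808/5 = -6944767/5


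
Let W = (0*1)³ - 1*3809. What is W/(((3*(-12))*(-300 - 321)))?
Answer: -3809/22356 ≈ -0.17038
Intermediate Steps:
W = -3809 (W = 0³ - 3809 = 0 - 3809 = -3809)
W/(((3*(-12))*(-300 - 321))) = -3809*(-1/(36*(-300 - 321))) = -3809/((-36*(-621))) = -3809/22356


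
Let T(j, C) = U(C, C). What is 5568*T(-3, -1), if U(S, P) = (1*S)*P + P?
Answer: 0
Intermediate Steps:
U(S, P) = P + P*S (U(S, P) = S*P + P = P*S + P = P + P*S)
T(j, C) = C*(1 + C)
5568*T(-3, -1) = 5568*(-(1 - 1)) = 5568*(-1*0) = 5568*0 = 0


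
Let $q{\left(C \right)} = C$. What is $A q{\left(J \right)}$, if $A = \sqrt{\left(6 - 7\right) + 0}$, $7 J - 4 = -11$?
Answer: $- i \approx - 1.0 i$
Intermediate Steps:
$J = -1$ ($J = \frac{4}{7} + \frac{1}{7} \left(-11\right) = \frac{4}{7} - \frac{11}{7} = -1$)
$A = i$ ($A = \sqrt{\left(6 - 7\right) + 0} = \sqrt{-1 + 0} = \sqrt{-1} = i \approx 1.0 i$)
$A q{\left(J \right)} = i \left(-1\right) = - i$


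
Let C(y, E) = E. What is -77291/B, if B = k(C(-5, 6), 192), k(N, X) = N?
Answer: -77291/6 ≈ -12882.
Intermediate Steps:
B = 6
-77291/B = -77291/6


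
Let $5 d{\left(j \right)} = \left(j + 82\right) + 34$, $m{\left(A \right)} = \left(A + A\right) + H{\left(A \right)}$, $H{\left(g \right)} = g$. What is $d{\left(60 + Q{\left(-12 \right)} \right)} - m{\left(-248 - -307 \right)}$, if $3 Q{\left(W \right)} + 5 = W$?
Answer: $- \frac{2144}{15} \approx -142.93$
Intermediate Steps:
$Q{\left(W \right)} = - \frac{5}{3} + \frac{W}{3}$
$m{\left(A \right)} = 3 A$ ($m{\left(A \right)} = \left(A + A\right) + A = 2 A + A = 3 A$)
$d{\left(j \right)} = \frac{116}{5} + \frac{j}{5}$ ($d{\left(j \right)} = \frac{\left(j + 82\right) + 34}{5} = \frac{\left(82 + j\right) + 34}{5} = \frac{116 + j}{5} = \frac{116}{5} + \frac{j}{5}$)
$d{\left(60 + Q{\left(-12 \right)} \right)} - m{\left(-248 - -307 \right)} = \left(\frac{116}{5} + \frac{60 + \left(- \frac{5}{3} + \frac{1}{3} \left(-12\right)\right)}{5}\right) - 3 \left(-248 - -307\right) = \left(\frac{116}{5} + \frac{60 - \frac{17}{3}}{5}\right) - 3 \left(-248 + 307\right) = \left(\frac{116}{5} + \frac{60 - \frac{17}{3}}{5}\right) - 3 \cdot 59 = \left(\frac{116}{5} + \frac{1}{5} \cdot \frac{163}{3}\right) - 177 = \left(\frac{116}{5} + \frac{163}{15}\right) - 177 = \frac{511}{15} - 177 = - \frac{2144}{15}$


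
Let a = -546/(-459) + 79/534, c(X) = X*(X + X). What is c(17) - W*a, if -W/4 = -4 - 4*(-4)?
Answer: 2914942/4539 ≈ 642.20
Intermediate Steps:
c(X) = 2*X² (c(X) = X*(2*X) = 2*X²)
W = -48 (W = -4*(-4 - 4*(-4)) = -4*(-4 + 16) = -4*12 = -48)
a = 36425/27234 (a = -546*(-1/459) + 79*(1/534) = 182/153 + 79/534 = 36425/27234 ≈ 1.3375)
c(17) - W*a = 2*17² - (-48)*36425/27234 = 2*289 - 1*(-291400/4539) = 578 + 291400/4539 = 2914942/4539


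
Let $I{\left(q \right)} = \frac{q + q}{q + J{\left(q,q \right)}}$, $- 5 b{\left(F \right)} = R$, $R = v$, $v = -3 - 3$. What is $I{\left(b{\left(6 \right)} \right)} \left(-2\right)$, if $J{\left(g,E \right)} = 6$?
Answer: $- \frac{2}{3} \approx -0.66667$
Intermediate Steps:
$v = -6$
$R = -6$
$b{\left(F \right)} = \frac{6}{5}$ ($b{\left(F \right)} = \left(- \frac{1}{5}\right) \left(-6\right) = \frac{6}{5}$)
$I{\left(q \right)} = \frac{2 q}{6 + q}$ ($I{\left(q \right)} = \frac{q + q}{q + 6} = \frac{2 q}{6 + q}$)
$I{\left(b{\left(6 \right)} \right)} \left(-2\right) = 2 \cdot \frac{6}{5} \frac{1}{6 + \frac{6}{5}} \left(-2\right) = 2 \cdot \frac{6}{5} \frac{1}{\frac{36}{5}} \left(-2\right) = 2 \cdot \frac{6}{5} \cdot \frac{5}{36} \left(-2\right) = \frac{1}{3} \left(-2\right) = - \frac{2}{3}$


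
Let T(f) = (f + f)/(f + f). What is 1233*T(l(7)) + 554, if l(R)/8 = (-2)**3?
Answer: 1787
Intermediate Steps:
l(R) = -64 (l(R) = 8*(-2)**3 = 8*(-8) = -64)
T(f) = 1 (T(f) = (2*f)/((2*f)) = (2*f)*(1/(2*f)) = 1)
1233*T(l(7)) + 554 = 1233*1 + 554 = 1233 + 554 = 1787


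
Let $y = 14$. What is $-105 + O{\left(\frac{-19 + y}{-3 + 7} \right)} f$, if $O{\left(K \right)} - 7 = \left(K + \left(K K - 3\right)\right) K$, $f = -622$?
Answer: $- \frac{209553}{32} \approx -6548.5$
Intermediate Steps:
$O{\left(K \right)} = 7 + K \left(-3 + K + K^{2}\right)$ ($O{\left(K \right)} = 7 + \left(K + \left(K K - 3\right)\right) K = 7 + \left(K + \left(K^{2} - 3\right)\right) K = 7 + \left(K + \left(-3 + K^{2}\right)\right) K = 7 + \left(-3 + K + K^{2}\right) K = 7 + K \left(-3 + K + K^{2}\right)$)
$-105 + O{\left(\frac{-19 + y}{-3 + 7} \right)} f = -105 + \left(7 + \left(\frac{-19 + 14}{-3 + 7}\right)^{2} + \left(\frac{-19 + 14}{-3 + 7}\right)^{3} - 3 \frac{-19 + 14}{-3 + 7}\right) \left(-622\right) = -105 + \left(7 + \left(- \frac{5}{4}\right)^{2} + \left(- \frac{5}{4}\right)^{3} - 3 \left(- \frac{5}{4}\right)\right) \left(-622\right) = -105 + \left(7 + \left(\left(-5\right) \frac{1}{4}\right)^{2} + \left(\left(-5\right) \frac{1}{4}\right)^{3} - 3 \left(\left(-5\right) \frac{1}{4}\right)\right) \left(-622\right) = -105 + \left(7 + \left(- \frac{5}{4}\right)^{2} + \left(- \frac{5}{4}\right)^{3} - - \frac{15}{4}\right) \left(-622\right) = -105 + \left(7 + \frac{25}{16} - \frac{125}{64} + \frac{15}{4}\right) \left(-622\right) = -105 + \frac{663}{64} \left(-622\right) = -105 - \frac{206193}{32} = - \frac{209553}{32}$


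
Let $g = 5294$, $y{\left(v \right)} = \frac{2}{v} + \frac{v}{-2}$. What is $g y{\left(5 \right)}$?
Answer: $- \frac{55587}{5} \approx -11117.0$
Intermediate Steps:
$y{\left(v \right)} = \frac{2}{v} - \frac{v}{2}$ ($y{\left(v \right)} = \frac{2}{v} + v \left(- \frac{1}{2}\right) = \frac{2}{v} - \frac{v}{2}$)
$g y{\left(5 \right)} = 5294 \left(\frac{2}{5} - \frac{5}{2}\right) = 5294 \left(- \frac{21}{10}\right) = - \frac{55587}{5}$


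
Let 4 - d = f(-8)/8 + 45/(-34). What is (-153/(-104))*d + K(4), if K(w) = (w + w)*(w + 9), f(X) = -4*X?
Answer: 22037/208 ≈ 105.95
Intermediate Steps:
K(w) = 2*w*(9 + w) (K(w) = (2*w)*(9 + w) = 2*w*(9 + w))
d = 45/34 (d = 4 - (-4*(-8)/8 + 45/(-34)) = 4 - (32*(⅛) + 45*(-1/34)) = 4 - (4 - 45/34) = 4 - 1*91/34 = 4 - 91/34 = 45/34 ≈ 1.3235)
(-153/(-104))*d + K(4) = -153/(-104)*(45/34) + 2*4*(9 + 4) = -153*(-1/104)*(45/34) + 2*4*13 = (153/104)*(45/34) + 104 = 405/208 + 104 = 22037/208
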